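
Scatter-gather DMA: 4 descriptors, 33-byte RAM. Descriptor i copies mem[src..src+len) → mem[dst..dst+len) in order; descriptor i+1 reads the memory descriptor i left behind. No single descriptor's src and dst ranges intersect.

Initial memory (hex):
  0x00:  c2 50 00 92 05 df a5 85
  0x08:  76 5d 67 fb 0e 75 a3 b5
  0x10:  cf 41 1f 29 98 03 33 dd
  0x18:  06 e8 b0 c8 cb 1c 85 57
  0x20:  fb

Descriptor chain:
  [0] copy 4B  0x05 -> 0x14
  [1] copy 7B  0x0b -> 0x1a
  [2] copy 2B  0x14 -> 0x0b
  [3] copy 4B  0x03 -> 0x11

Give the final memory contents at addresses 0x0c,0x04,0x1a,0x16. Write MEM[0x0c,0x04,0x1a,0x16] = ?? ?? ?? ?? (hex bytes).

MEM[0x0c,0x04,0x1a,0x16] = a5 05 fb 85

#0 dst[0x14+4] := {0xdf,0xa5,0x85,0x76}
#1 dst[0x1a+7] := {0xfb,0x0e,0x75,0xa3,0xb5,0xcf,0x41}
#2 dst[0x0b+2] := {0xdf,0xa5}
#3 dst[0x11+4] := {0x92,0x05,0xdf,0xa5}
query mem[0x0c]=0xa5, mem[0x04]=0x05, mem[0x1a]=0xfb, mem[0x16]=0x85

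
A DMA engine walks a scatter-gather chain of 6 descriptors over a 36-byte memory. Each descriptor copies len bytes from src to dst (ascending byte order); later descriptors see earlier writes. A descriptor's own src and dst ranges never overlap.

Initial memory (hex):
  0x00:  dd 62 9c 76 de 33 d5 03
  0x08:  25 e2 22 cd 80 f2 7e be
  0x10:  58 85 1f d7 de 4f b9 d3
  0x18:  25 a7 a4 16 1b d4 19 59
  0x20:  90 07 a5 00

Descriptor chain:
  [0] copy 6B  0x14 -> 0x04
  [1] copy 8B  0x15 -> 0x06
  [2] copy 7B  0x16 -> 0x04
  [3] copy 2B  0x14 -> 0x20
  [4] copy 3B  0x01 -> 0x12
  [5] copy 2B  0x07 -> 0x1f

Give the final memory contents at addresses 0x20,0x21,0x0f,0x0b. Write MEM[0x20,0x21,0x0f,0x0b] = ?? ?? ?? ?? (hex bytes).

#0 dst[0x04+6] := {0xde,0x4f,0xb9,0xd3,0x25,0xa7}
#1 dst[0x06+8] := {0x4f,0xb9,0xd3,0x25,0xa7,0xa4,0x16,0x1b}
#2 dst[0x04+7] := {0xb9,0xd3,0x25,0xa7,0xa4,0x16,0x1b}
#3 dst[0x20+2] := {0xde,0x4f}
#4 dst[0x12+3] := {0x62,0x9c,0x76}
#5 dst[0x1f+2] := {0xa7,0xa4}
query mem[0x20]=0xa4, mem[0x21]=0x4f, mem[0x0f]=0xbe, mem[0x0b]=0xa4

MEM[0x20,0x21,0x0f,0x0b] = a4 4f be a4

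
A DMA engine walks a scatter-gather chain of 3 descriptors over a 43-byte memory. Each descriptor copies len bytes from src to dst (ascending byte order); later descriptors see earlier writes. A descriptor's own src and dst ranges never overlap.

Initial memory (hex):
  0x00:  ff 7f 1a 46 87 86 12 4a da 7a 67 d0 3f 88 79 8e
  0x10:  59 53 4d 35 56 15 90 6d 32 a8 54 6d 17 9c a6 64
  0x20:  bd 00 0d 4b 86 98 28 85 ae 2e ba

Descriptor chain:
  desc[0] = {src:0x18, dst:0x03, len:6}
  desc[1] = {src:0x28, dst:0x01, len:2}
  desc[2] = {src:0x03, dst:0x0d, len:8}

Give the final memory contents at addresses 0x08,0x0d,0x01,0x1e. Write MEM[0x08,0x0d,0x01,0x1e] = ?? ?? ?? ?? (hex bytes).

D0: mem[0x03..0x08] <- [32 a8 54 6d 17 9c]
D1: mem[0x01..0x02] <- [ae 2e]
D2: mem[0x0d..0x14] <- [32 a8 54 6d 17 9c 7a 67]
query mem[0x08]=0x9c, mem[0x0d]=0x32, mem[0x01]=0xae, mem[0x1e]=0xa6

MEM[0x08,0x0d,0x01,0x1e] = 9c 32 ae a6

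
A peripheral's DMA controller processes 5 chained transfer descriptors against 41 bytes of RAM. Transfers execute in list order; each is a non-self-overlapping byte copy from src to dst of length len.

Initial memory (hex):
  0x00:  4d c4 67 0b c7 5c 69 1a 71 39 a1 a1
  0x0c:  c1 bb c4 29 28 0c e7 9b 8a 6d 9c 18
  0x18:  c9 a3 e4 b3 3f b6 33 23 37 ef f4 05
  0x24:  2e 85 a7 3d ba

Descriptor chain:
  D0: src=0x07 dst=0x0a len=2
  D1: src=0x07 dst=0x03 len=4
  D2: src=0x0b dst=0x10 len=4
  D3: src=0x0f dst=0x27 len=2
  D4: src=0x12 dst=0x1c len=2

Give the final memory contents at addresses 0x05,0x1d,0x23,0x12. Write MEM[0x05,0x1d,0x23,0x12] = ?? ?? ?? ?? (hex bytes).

D0: mem[0x0a..0x0b] <- [1a 71]
D1: mem[0x03..0x06] <- [1a 71 39 1a]
D2: mem[0x10..0x13] <- [71 c1 bb c4]
D3: mem[0x27..0x28] <- [29 71]
D4: mem[0x1c..0x1d] <- [bb c4]
query mem[0x05]=0x39, mem[0x1d]=0xc4, mem[0x23]=0x05, mem[0x12]=0xbb

MEM[0x05,0x1d,0x23,0x12] = 39 c4 05 bb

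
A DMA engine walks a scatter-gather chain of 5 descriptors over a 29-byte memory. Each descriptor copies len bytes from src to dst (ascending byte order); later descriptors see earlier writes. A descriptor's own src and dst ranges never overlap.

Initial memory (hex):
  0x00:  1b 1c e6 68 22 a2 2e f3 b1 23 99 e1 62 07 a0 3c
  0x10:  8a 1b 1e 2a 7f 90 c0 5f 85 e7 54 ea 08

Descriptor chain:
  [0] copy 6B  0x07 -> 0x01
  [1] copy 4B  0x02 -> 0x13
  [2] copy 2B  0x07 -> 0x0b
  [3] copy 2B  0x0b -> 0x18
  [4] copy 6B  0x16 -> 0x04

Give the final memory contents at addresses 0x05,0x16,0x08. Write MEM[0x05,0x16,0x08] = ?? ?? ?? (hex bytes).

[0] 0x07->0x01 len=6 : f3 b1 23 99 e1 62
[1] 0x02->0x13 len=4 : b1 23 99 e1
[2] 0x07->0x0b len=2 : f3 b1
[3] 0x0b->0x18 len=2 : f3 b1
[4] 0x16->0x04 len=6 : e1 5f f3 b1 54 ea
query mem[0x05]=0x5f, mem[0x16]=0xe1, mem[0x08]=0x54

MEM[0x05,0x16,0x08] = 5f e1 54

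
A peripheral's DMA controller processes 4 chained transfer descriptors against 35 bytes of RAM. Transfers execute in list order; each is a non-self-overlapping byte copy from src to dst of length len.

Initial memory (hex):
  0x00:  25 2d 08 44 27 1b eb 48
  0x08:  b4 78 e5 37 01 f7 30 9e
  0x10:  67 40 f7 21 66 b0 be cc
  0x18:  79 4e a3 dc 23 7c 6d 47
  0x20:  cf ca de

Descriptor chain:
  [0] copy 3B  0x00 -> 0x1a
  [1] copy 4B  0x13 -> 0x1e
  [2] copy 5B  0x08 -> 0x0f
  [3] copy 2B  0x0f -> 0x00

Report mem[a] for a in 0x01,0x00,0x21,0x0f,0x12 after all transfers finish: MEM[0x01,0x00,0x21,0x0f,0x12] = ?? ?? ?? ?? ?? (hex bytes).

MEM[0x01,0x00,0x21,0x0f,0x12] = 78 b4 be b4 37

D0: mem[0x1a..0x1c] <- [25 2d 08]
D1: mem[0x1e..0x21] <- [21 66 b0 be]
D2: mem[0x0f..0x13] <- [b4 78 e5 37 01]
D3: mem[0x00..0x01] <- [b4 78]
query mem[0x01]=0x78, mem[0x00]=0xb4, mem[0x21]=0xbe, mem[0x0f]=0xb4, mem[0x12]=0x37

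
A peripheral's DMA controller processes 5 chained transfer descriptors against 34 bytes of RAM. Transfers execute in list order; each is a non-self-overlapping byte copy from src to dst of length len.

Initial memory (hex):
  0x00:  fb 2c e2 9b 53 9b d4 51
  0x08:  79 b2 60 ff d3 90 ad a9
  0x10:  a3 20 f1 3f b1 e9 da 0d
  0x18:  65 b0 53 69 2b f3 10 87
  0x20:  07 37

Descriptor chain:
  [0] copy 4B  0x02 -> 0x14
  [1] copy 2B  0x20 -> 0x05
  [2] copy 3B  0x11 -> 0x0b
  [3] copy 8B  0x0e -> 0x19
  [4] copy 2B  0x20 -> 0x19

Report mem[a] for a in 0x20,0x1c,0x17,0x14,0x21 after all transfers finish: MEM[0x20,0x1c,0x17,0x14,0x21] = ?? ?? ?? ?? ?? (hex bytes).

#0 dst[0x14+4] := {0xe2,0x9b,0x53,0x9b}
#1 dst[0x05+2] := {0x07,0x37}
#2 dst[0x0b+3] := {0x20,0xf1,0x3f}
#3 dst[0x19+8] := {0xad,0xa9,0xa3,0x20,0xf1,0x3f,0xe2,0x9b}
#4 dst[0x19+2] := {0x9b,0x37}
query mem[0x20]=0x9b, mem[0x1c]=0x20, mem[0x17]=0x9b, mem[0x14]=0xe2, mem[0x21]=0x37

MEM[0x20,0x1c,0x17,0x14,0x21] = 9b 20 9b e2 37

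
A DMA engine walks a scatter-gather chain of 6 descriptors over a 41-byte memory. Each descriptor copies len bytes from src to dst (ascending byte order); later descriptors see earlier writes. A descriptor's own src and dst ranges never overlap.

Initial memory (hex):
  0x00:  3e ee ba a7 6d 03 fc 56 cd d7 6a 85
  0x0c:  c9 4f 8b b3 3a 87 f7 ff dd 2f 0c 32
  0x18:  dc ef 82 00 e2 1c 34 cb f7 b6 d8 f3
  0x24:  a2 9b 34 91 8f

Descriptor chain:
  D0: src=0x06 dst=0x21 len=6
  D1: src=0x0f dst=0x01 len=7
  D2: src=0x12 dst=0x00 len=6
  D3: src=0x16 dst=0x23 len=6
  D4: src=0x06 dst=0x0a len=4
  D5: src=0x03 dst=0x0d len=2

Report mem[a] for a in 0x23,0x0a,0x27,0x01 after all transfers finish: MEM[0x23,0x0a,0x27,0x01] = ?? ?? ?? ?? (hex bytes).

#0 dst[0x21+6] := {0xfc,0x56,0xcd,0xd7,0x6a,0x85}
#1 dst[0x01+7] := {0xb3,0x3a,0x87,0xf7,0xff,0xdd,0x2f}
#2 dst[0x00+6] := {0xf7,0xff,0xdd,0x2f,0x0c,0x32}
#3 dst[0x23+6] := {0x0c,0x32,0xdc,0xef,0x82,0x00}
#4 dst[0x0a+4] := {0xdd,0x2f,0xcd,0xd7}
#5 dst[0x0d+2] := {0x2f,0x0c}
query mem[0x23]=0x0c, mem[0x0a]=0xdd, mem[0x27]=0x82, mem[0x01]=0xff

MEM[0x23,0x0a,0x27,0x01] = 0c dd 82 ff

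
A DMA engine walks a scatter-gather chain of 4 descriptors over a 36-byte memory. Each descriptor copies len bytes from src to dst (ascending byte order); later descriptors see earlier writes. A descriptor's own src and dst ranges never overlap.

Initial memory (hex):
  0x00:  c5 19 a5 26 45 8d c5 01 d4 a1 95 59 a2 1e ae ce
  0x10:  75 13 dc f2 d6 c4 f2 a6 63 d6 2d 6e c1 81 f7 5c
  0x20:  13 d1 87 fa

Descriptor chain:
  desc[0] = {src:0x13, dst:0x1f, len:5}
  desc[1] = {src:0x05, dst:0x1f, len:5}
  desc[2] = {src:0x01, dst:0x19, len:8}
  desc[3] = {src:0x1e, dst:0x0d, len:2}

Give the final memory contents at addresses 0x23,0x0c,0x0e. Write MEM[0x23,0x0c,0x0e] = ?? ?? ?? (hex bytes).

#0 dst[0x1f+5] := {0xf2,0xd6,0xc4,0xf2,0xa6}
#1 dst[0x1f+5] := {0x8d,0xc5,0x01,0xd4,0xa1}
#2 dst[0x19+8] := {0x19,0xa5,0x26,0x45,0x8d,0xc5,0x01,0xd4}
#3 dst[0x0d+2] := {0xc5,0x01}
query mem[0x23]=0xa1, mem[0x0c]=0xa2, mem[0x0e]=0x01

MEM[0x23,0x0c,0x0e] = a1 a2 01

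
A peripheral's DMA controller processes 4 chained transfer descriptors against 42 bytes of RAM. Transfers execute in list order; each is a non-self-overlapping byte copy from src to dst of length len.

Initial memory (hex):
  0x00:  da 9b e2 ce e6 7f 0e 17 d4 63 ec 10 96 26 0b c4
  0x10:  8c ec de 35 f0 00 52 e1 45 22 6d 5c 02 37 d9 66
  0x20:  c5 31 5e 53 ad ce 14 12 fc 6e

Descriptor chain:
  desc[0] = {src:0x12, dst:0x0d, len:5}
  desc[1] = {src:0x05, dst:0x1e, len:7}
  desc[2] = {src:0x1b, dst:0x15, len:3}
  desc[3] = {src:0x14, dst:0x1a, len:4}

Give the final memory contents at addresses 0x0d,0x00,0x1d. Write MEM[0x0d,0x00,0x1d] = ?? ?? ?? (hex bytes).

MEM[0x0d,0x00,0x1d] = de da 37

  after D0: wrote 5B at 0x0d = de35f00052
  after D1: wrote 7B at 0x1e = 7f0e17d463ec10
  after D2: wrote 3B at 0x15 = 5c0237
  after D3: wrote 4B at 0x1a = f05c0237
query mem[0x0d]=0xde, mem[0x00]=0xda, mem[0x1d]=0x37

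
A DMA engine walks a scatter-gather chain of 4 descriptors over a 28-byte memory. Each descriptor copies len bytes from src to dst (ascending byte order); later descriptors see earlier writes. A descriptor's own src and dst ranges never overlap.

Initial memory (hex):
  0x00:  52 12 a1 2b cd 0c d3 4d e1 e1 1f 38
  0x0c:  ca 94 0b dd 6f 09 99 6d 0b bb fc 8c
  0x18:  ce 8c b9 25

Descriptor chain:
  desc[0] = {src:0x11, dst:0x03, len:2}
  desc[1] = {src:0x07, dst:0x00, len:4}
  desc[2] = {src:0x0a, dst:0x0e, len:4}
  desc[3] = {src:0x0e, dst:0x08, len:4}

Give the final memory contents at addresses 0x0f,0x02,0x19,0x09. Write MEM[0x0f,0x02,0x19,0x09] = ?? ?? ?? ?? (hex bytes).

MEM[0x0f,0x02,0x19,0x09] = 38 e1 8c 38

  after D0: wrote 2B at 0x03 = 0999
  after D1: wrote 4B at 0x00 = 4de1e11f
  after D2: wrote 4B at 0x0e = 1f38ca94
  after D3: wrote 4B at 0x08 = 1f38ca94
query mem[0x0f]=0x38, mem[0x02]=0xe1, mem[0x19]=0x8c, mem[0x09]=0x38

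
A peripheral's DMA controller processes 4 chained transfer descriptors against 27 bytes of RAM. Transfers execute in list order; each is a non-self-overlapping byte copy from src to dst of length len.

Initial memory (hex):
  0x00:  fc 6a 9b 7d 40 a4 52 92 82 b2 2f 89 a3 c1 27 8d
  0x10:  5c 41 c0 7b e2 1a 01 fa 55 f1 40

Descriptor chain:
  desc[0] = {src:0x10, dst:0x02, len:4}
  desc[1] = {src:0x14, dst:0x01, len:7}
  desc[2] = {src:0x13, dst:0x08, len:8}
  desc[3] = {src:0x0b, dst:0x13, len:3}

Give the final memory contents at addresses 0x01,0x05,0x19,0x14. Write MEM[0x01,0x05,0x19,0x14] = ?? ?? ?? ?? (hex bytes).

MEM[0x01,0x05,0x19,0x14] = e2 55 f1 fa

D0: mem[0x02..0x05] <- [5c 41 c0 7b]
D1: mem[0x01..0x07] <- [e2 1a 01 fa 55 f1 40]
D2: mem[0x08..0x0f] <- [7b e2 1a 01 fa 55 f1 40]
D3: mem[0x13..0x15] <- [01 fa 55]
query mem[0x01]=0xe2, mem[0x05]=0x55, mem[0x19]=0xf1, mem[0x14]=0xfa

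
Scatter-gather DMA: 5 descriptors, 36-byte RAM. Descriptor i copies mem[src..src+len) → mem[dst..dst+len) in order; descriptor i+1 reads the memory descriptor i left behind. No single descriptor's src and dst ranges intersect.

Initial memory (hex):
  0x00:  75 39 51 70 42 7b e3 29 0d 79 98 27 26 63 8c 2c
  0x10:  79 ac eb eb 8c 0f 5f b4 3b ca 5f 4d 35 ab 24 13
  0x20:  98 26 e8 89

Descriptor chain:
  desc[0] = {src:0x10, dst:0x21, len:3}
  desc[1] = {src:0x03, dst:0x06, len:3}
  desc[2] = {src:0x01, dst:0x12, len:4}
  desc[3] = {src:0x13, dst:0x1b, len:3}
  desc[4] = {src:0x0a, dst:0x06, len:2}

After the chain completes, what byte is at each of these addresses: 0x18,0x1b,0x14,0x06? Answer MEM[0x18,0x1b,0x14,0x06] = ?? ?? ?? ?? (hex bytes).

#0 dst[0x21+3] := {0x79,0xac,0xeb}
#1 dst[0x06+3] := {0x70,0x42,0x7b}
#2 dst[0x12+4] := {0x39,0x51,0x70,0x42}
#3 dst[0x1b+3] := {0x51,0x70,0x42}
#4 dst[0x06+2] := {0x98,0x27}
query mem[0x18]=0x3b, mem[0x1b]=0x51, mem[0x14]=0x70, mem[0x06]=0x98

MEM[0x18,0x1b,0x14,0x06] = 3b 51 70 98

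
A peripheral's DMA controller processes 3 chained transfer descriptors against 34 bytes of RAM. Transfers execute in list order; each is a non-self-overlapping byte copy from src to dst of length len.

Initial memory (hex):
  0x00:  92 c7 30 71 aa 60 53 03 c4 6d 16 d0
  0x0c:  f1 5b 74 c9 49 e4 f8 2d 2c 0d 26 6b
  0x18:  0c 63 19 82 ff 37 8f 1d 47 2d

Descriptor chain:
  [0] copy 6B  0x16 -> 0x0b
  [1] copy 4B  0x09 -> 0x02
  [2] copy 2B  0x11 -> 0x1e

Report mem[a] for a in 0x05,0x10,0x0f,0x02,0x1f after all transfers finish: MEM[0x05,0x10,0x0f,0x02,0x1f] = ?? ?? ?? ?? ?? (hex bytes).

MEM[0x05,0x10,0x0f,0x02,0x1f] = 6b 82 19 6d f8

D0: mem[0x0b..0x10] <- [26 6b 0c 63 19 82]
D1: mem[0x02..0x05] <- [6d 16 26 6b]
D2: mem[0x1e..0x1f] <- [e4 f8]
query mem[0x05]=0x6b, mem[0x10]=0x82, mem[0x0f]=0x19, mem[0x02]=0x6d, mem[0x1f]=0xf8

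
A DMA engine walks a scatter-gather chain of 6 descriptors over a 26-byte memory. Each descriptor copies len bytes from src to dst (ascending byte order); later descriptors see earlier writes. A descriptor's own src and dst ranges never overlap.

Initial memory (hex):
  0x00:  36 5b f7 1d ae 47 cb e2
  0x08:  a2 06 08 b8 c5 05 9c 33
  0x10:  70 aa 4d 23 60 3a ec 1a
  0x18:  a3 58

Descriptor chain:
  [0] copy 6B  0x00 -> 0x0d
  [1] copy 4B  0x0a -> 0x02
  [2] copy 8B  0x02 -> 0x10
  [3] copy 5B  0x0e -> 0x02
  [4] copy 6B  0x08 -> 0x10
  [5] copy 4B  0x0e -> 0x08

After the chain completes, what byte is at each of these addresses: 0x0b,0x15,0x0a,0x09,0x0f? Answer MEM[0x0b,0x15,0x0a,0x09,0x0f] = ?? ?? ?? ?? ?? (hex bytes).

MEM[0x0b,0x15,0x0a,0x09,0x0f] = 06 36 a2 f7 f7

#0 dst[0x0d+6] := {0x36,0x5b,0xf7,0x1d,0xae,0x47}
#1 dst[0x02+4] := {0x08,0xb8,0xc5,0x36}
#2 dst[0x10+8] := {0x08,0xb8,0xc5,0x36,0xcb,0xe2,0xa2,0x06}
#3 dst[0x02+5] := {0x5b,0xf7,0x08,0xb8,0xc5}
#4 dst[0x10+6] := {0xa2,0x06,0x08,0xb8,0xc5,0x36}
#5 dst[0x08+4] := {0x5b,0xf7,0xa2,0x06}
query mem[0x0b]=0x06, mem[0x15]=0x36, mem[0x0a]=0xa2, mem[0x09]=0xf7, mem[0x0f]=0xf7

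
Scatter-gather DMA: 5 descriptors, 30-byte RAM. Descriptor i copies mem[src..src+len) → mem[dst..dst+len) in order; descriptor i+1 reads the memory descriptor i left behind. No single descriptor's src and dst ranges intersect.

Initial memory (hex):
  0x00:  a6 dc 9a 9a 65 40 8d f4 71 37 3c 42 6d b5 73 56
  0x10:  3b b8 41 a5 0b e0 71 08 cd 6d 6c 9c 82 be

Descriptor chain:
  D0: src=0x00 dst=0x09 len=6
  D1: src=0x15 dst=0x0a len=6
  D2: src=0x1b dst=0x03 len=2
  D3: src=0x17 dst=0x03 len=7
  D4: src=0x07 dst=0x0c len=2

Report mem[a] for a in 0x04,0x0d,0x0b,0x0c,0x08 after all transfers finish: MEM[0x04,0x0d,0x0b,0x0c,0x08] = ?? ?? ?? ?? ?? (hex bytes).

MEM[0x04,0x0d,0x0b,0x0c,0x08] = cd 82 71 9c 82

  after D0: wrote 6B at 0x09 = a6dc9a9a6540
  after D1: wrote 6B at 0x0a = e07108cd6d6c
  after D2: wrote 2B at 0x03 = 9c82
  after D3: wrote 7B at 0x03 = 08cd6d6c9c82be
  after D4: wrote 2B at 0x0c = 9c82
query mem[0x04]=0xcd, mem[0x0d]=0x82, mem[0x0b]=0x71, mem[0x0c]=0x9c, mem[0x08]=0x82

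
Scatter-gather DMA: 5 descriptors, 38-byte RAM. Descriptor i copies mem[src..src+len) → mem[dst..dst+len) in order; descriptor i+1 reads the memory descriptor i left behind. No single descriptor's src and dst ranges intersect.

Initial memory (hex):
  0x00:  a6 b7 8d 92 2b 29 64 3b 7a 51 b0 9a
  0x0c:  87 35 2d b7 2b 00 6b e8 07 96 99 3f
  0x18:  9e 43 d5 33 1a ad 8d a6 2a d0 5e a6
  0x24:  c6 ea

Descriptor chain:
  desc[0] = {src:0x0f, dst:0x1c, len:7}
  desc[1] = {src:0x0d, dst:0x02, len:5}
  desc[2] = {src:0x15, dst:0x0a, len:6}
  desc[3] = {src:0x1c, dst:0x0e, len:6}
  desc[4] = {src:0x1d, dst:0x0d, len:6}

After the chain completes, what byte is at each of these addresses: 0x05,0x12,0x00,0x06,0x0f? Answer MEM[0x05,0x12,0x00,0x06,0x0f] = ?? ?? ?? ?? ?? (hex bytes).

[0] 0x0f->0x1c len=7 : b7 2b 00 6b e8 07 96
[1] 0x0d->0x02 len=5 : 35 2d b7 2b 00
[2] 0x15->0x0a len=6 : 96 99 3f 9e 43 d5
[3] 0x1c->0x0e len=6 : b7 2b 00 6b e8 07
[4] 0x1d->0x0d len=6 : 2b 00 6b e8 07 96
query mem[0x05]=0x2b, mem[0x12]=0x96, mem[0x00]=0xa6, mem[0x06]=0x00, mem[0x0f]=0x6b

MEM[0x05,0x12,0x00,0x06,0x0f] = 2b 96 a6 00 6b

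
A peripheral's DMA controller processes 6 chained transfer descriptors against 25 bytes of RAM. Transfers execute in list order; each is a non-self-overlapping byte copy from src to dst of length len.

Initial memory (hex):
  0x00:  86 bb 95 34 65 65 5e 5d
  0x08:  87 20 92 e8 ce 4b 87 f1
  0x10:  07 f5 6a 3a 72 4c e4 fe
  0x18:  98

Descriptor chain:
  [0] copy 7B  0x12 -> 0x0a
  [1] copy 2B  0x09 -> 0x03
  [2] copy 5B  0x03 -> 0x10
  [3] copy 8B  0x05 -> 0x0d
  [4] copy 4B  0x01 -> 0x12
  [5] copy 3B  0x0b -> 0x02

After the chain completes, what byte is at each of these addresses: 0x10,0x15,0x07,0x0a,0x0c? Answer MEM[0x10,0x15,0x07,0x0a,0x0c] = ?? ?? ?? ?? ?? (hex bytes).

MEM[0x10,0x15,0x07,0x0a,0x0c] = 87 6a 5d 6a 72

  after D0: wrote 7B at 0x0a = 6a3a724ce4fe98
  after D1: wrote 2B at 0x03 = 206a
  after D2: wrote 5B at 0x10 = 206a655e5d
  after D3: wrote 8B at 0x0d = 655e5d87206a3a72
  after D4: wrote 4B at 0x12 = bb95206a
  after D5: wrote 3B at 0x02 = 3a7265
query mem[0x10]=0x87, mem[0x15]=0x6a, mem[0x07]=0x5d, mem[0x0a]=0x6a, mem[0x0c]=0x72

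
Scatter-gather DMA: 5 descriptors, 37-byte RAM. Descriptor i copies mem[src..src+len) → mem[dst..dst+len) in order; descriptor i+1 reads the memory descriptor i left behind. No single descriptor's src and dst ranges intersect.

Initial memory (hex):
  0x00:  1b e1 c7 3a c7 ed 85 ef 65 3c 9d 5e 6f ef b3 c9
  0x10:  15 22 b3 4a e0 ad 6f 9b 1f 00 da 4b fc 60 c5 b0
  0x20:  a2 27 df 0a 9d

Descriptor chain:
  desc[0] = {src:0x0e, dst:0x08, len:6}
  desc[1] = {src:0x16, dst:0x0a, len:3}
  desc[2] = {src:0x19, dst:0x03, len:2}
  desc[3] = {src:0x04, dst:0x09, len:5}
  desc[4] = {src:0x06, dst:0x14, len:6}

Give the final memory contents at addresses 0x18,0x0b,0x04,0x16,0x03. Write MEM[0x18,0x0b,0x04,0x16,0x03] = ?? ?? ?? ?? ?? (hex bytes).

MEM[0x18,0x0b,0x04,0x16,0x03] = ed 85 da b3 00

D0: mem[0x08..0x0d] <- [b3 c9 15 22 b3 4a]
D1: mem[0x0a..0x0c] <- [6f 9b 1f]
D2: mem[0x03..0x04] <- [00 da]
D3: mem[0x09..0x0d] <- [da ed 85 ef b3]
D4: mem[0x14..0x19] <- [85 ef b3 da ed 85]
query mem[0x18]=0xed, mem[0x0b]=0x85, mem[0x04]=0xda, mem[0x16]=0xb3, mem[0x03]=0x00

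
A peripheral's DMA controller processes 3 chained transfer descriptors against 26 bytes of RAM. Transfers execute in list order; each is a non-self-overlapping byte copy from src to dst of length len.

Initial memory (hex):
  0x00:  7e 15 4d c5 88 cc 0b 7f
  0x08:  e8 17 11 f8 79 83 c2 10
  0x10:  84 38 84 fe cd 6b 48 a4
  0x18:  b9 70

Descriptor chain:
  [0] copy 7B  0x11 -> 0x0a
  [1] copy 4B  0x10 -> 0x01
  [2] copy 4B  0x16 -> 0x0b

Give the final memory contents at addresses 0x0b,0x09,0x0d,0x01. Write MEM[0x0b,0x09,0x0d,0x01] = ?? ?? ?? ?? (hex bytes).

MEM[0x0b,0x09,0x0d,0x01] = 48 17 b9 a4

#0 dst[0x0a+7] := {0x38,0x84,0xfe,0xcd,0x6b,0x48,0xa4}
#1 dst[0x01+4] := {0xa4,0x38,0x84,0xfe}
#2 dst[0x0b+4] := {0x48,0xa4,0xb9,0x70}
query mem[0x0b]=0x48, mem[0x09]=0x17, mem[0x0d]=0xb9, mem[0x01]=0xa4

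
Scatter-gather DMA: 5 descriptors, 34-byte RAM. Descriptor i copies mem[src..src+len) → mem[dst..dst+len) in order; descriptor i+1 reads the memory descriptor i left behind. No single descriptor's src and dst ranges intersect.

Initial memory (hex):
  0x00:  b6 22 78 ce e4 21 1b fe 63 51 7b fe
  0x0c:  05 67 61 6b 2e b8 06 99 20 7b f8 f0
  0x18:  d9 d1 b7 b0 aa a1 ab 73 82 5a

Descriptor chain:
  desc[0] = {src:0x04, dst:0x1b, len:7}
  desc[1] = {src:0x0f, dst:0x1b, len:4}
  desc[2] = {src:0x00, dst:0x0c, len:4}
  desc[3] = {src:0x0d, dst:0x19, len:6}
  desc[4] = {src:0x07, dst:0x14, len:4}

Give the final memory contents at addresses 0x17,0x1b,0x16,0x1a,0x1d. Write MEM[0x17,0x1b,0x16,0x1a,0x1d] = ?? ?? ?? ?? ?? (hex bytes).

MEM[0x17,0x1b,0x16,0x1a,0x1d] = 7b ce 51 78 b8

[0] 0x04->0x1b len=7 : e4 21 1b fe 63 51 7b
[1] 0x0f->0x1b len=4 : 6b 2e b8 06
[2] 0x00->0x0c len=4 : b6 22 78 ce
[3] 0x0d->0x19 len=6 : 22 78 ce 2e b8 06
[4] 0x07->0x14 len=4 : fe 63 51 7b
query mem[0x17]=0x7b, mem[0x1b]=0xce, mem[0x16]=0x51, mem[0x1a]=0x78, mem[0x1d]=0xb8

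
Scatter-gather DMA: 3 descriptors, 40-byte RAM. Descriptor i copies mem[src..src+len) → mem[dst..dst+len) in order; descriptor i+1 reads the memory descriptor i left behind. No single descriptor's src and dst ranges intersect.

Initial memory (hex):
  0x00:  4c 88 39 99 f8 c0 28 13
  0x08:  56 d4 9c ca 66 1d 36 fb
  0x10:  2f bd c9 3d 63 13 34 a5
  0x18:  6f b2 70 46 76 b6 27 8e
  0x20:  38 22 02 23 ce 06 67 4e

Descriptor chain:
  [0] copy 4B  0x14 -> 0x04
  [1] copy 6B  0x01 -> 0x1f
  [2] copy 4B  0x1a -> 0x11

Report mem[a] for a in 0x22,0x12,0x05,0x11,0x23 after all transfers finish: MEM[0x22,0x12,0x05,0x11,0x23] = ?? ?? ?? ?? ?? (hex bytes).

D0: mem[0x04..0x07] <- [63 13 34 a5]
D1: mem[0x1f..0x24] <- [88 39 99 63 13 34]
D2: mem[0x11..0x14] <- [70 46 76 b6]
query mem[0x22]=0x63, mem[0x12]=0x46, mem[0x05]=0x13, mem[0x11]=0x70, mem[0x23]=0x13

MEM[0x22,0x12,0x05,0x11,0x23] = 63 46 13 70 13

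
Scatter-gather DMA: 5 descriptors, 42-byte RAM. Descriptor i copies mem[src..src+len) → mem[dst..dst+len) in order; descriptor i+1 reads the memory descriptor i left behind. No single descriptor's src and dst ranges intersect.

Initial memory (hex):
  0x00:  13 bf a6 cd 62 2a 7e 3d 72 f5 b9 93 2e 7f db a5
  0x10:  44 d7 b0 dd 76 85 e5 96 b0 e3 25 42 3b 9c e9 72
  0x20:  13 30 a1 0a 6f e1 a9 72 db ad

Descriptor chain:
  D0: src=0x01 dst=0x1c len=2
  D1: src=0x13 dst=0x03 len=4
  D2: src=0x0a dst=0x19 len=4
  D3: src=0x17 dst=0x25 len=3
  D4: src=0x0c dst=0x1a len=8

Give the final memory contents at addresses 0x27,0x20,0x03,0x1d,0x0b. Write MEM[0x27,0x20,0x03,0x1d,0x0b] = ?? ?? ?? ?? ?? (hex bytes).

D0: mem[0x1c..0x1d] <- [bf a6]
D1: mem[0x03..0x06] <- [dd 76 85 e5]
D2: mem[0x19..0x1c] <- [b9 93 2e 7f]
D3: mem[0x25..0x27] <- [96 b0 b9]
D4: mem[0x1a..0x21] <- [2e 7f db a5 44 d7 b0 dd]
query mem[0x27]=0xb9, mem[0x20]=0xb0, mem[0x03]=0xdd, mem[0x1d]=0xa5, mem[0x0b]=0x93

MEM[0x27,0x20,0x03,0x1d,0x0b] = b9 b0 dd a5 93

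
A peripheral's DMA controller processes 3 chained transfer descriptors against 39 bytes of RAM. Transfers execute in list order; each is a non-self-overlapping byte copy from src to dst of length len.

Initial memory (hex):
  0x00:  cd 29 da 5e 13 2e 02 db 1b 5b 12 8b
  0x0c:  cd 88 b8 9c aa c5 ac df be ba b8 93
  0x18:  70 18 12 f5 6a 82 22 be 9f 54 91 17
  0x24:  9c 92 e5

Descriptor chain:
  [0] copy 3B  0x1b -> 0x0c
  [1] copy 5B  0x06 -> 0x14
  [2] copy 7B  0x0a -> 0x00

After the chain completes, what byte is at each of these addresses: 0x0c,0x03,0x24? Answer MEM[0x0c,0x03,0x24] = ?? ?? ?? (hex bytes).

MEM[0x0c,0x03,0x24] = f5 6a 9c

[0] 0x1b->0x0c len=3 : f5 6a 82
[1] 0x06->0x14 len=5 : 02 db 1b 5b 12
[2] 0x0a->0x00 len=7 : 12 8b f5 6a 82 9c aa
query mem[0x0c]=0xf5, mem[0x03]=0x6a, mem[0x24]=0x9c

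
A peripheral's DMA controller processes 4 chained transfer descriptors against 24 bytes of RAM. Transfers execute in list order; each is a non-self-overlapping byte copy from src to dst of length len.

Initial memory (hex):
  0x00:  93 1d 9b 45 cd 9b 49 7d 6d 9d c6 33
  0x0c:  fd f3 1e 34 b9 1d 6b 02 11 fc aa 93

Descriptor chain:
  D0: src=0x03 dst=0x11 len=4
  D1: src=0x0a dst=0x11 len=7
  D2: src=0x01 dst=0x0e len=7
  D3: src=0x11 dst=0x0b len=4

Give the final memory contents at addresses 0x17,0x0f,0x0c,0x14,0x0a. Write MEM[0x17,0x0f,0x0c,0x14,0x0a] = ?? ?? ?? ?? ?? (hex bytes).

#0 dst[0x11+4] := {0x45,0xcd,0x9b,0x49}
#1 dst[0x11+7] := {0xc6,0x33,0xfd,0xf3,0x1e,0x34,0xb9}
#2 dst[0x0e+7] := {0x1d,0x9b,0x45,0xcd,0x9b,0x49,0x7d}
#3 dst[0x0b+4] := {0xcd,0x9b,0x49,0x7d}
query mem[0x17]=0xb9, mem[0x0f]=0x9b, mem[0x0c]=0x9b, mem[0x14]=0x7d, mem[0x0a]=0xc6

MEM[0x17,0x0f,0x0c,0x14,0x0a] = b9 9b 9b 7d c6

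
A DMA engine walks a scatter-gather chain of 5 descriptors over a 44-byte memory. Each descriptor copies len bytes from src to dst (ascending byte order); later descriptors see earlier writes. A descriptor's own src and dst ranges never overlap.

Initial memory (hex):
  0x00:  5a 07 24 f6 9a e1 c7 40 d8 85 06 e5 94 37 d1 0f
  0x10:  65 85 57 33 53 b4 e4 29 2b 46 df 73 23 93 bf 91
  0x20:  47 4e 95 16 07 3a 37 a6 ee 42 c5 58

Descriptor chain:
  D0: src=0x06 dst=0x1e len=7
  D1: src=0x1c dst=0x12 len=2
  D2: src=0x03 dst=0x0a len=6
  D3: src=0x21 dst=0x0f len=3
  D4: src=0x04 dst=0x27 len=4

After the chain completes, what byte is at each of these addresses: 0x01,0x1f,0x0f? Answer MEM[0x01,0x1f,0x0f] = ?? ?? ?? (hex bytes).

MEM[0x01,0x1f,0x0f] = 07 40 85

  after D0: wrote 7B at 0x1e = c740d88506e594
  after D1: wrote 2B at 0x12 = 2393
  after D2: wrote 6B at 0x0a = f69ae1c740d8
  after D3: wrote 3B at 0x0f = 8506e5
  after D4: wrote 4B at 0x27 = 9ae1c740
query mem[0x01]=0x07, mem[0x1f]=0x40, mem[0x0f]=0x85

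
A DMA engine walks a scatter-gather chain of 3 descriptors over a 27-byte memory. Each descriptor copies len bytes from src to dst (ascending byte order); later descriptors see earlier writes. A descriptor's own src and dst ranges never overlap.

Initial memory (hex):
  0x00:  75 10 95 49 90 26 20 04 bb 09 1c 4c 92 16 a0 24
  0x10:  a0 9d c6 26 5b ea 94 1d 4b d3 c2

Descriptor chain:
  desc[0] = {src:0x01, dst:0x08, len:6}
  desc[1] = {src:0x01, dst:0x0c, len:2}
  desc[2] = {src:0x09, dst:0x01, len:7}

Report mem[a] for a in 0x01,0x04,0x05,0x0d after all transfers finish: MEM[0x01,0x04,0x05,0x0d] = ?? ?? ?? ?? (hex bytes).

MEM[0x01,0x04,0x05,0x0d] = 95 10 95 95

  after D0: wrote 6B at 0x08 = 109549902620
  after D1: wrote 2B at 0x0c = 1095
  after D2: wrote 7B at 0x01 = 9549901095a024
query mem[0x01]=0x95, mem[0x04]=0x10, mem[0x05]=0x95, mem[0x0d]=0x95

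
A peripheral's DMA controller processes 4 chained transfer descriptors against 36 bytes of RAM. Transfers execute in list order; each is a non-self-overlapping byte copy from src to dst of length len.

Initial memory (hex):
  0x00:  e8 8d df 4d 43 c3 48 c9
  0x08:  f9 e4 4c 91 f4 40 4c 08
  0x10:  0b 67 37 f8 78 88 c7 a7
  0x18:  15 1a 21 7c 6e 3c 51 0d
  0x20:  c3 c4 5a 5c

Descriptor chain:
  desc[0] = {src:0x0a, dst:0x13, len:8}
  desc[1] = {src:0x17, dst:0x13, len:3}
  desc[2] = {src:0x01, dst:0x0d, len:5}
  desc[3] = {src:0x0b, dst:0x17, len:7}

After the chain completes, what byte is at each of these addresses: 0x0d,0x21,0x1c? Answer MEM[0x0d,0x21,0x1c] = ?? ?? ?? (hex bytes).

MEM[0x0d,0x21,0x1c] = 8d c4 43

[0] 0x0a->0x13 len=8 : 4c 91 f4 40 4c 08 0b 67
[1] 0x17->0x13 len=3 : 4c 08 0b
[2] 0x01->0x0d len=5 : 8d df 4d 43 c3
[3] 0x0b->0x17 len=7 : 91 f4 8d df 4d 43 c3
query mem[0x0d]=0x8d, mem[0x21]=0xc4, mem[0x1c]=0x43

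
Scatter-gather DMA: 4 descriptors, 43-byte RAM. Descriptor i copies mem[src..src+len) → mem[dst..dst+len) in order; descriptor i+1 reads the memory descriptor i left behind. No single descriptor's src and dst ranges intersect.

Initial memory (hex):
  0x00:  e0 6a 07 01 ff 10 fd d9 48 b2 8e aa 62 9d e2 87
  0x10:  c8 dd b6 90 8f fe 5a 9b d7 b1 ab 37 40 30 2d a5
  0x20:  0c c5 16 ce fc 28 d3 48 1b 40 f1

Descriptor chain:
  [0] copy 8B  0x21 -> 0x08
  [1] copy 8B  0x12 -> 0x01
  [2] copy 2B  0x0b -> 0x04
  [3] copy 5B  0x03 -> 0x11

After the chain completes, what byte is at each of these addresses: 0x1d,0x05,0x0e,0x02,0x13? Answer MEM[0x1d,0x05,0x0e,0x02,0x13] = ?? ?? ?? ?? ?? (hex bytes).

#0 dst[0x08+8] := {0xc5,0x16,0xce,0xfc,0x28,0xd3,0x48,0x1b}
#1 dst[0x01+8] := {0xb6,0x90,0x8f,0xfe,0x5a,0x9b,0xd7,0xb1}
#2 dst[0x04+2] := {0xfc,0x28}
#3 dst[0x11+5] := {0x8f,0xfc,0x28,0x9b,0xd7}
query mem[0x1d]=0x30, mem[0x05]=0x28, mem[0x0e]=0x48, mem[0x02]=0x90, mem[0x13]=0x28

MEM[0x1d,0x05,0x0e,0x02,0x13] = 30 28 48 90 28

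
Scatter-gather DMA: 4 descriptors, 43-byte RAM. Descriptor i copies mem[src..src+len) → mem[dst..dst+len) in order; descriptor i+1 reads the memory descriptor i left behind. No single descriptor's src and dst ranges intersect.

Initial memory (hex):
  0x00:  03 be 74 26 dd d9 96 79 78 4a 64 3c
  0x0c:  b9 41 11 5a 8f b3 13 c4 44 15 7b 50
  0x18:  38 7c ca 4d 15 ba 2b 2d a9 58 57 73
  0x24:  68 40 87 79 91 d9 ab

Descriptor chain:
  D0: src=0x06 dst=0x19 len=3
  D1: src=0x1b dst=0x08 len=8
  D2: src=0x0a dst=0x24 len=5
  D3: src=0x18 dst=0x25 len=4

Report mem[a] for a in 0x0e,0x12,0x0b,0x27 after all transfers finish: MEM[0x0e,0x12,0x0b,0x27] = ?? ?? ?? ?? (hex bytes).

MEM[0x0e,0x12,0x0b,0x27] = 58 13 2b 79

[0] 0x06->0x19 len=3 : 96 79 78
[1] 0x1b->0x08 len=8 : 78 15 ba 2b 2d a9 58 57
[2] 0x0a->0x24 len=5 : ba 2b 2d a9 58
[3] 0x18->0x25 len=4 : 38 96 79 78
query mem[0x0e]=0x58, mem[0x12]=0x13, mem[0x0b]=0x2b, mem[0x27]=0x79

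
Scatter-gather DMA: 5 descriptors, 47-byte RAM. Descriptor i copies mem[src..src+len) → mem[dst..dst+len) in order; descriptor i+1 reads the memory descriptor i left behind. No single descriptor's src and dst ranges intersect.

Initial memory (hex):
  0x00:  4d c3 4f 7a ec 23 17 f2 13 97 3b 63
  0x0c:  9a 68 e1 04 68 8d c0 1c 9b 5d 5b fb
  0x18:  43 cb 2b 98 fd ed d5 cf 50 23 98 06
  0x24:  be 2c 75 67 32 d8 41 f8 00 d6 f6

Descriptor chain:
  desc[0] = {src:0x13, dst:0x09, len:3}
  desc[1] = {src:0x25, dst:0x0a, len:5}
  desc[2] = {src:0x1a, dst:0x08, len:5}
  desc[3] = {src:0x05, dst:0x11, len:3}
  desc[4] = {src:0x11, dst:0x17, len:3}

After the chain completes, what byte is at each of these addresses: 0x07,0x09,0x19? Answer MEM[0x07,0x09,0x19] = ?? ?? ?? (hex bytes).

MEM[0x07,0x09,0x19] = f2 98 f2

D0: mem[0x09..0x0b] <- [1c 9b 5d]
D1: mem[0x0a..0x0e] <- [2c 75 67 32 d8]
D2: mem[0x08..0x0c] <- [2b 98 fd ed d5]
D3: mem[0x11..0x13] <- [23 17 f2]
D4: mem[0x17..0x19] <- [23 17 f2]
query mem[0x07]=0xf2, mem[0x09]=0x98, mem[0x19]=0xf2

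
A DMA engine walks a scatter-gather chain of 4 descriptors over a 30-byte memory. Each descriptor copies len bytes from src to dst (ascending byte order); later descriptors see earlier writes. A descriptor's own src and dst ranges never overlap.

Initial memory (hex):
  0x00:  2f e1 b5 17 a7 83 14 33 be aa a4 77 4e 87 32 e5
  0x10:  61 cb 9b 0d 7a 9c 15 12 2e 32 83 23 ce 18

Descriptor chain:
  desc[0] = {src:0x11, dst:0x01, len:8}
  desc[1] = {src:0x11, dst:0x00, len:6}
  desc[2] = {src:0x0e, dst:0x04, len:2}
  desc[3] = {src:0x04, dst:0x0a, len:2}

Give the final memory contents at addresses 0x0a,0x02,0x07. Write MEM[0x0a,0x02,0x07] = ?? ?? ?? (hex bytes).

MEM[0x0a,0x02,0x07] = 32 0d 12

[0] 0x11->0x01 len=8 : cb 9b 0d 7a 9c 15 12 2e
[1] 0x11->0x00 len=6 : cb 9b 0d 7a 9c 15
[2] 0x0e->0x04 len=2 : 32 e5
[3] 0x04->0x0a len=2 : 32 e5
query mem[0x0a]=0x32, mem[0x02]=0x0d, mem[0x07]=0x12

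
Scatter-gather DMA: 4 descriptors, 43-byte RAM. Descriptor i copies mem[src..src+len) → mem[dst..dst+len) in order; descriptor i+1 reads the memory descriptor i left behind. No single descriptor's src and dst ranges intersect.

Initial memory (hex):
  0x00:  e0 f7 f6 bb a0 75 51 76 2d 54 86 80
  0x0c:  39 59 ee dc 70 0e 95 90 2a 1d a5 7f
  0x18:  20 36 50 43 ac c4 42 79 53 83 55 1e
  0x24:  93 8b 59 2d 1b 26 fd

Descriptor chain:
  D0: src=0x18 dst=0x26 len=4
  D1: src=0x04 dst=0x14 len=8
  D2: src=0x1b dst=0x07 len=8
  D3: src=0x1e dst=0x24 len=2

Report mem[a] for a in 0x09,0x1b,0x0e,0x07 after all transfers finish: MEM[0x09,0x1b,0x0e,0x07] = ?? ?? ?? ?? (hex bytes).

#0 dst[0x26+4] := {0x20,0x36,0x50,0x43}
#1 dst[0x14+8] := {0xa0,0x75,0x51,0x76,0x2d,0x54,0x86,0x80}
#2 dst[0x07+8] := {0x80,0xac,0xc4,0x42,0x79,0x53,0x83,0x55}
#3 dst[0x24+2] := {0x42,0x79}
query mem[0x09]=0xc4, mem[0x1b]=0x80, mem[0x0e]=0x55, mem[0x07]=0x80

MEM[0x09,0x1b,0x0e,0x07] = c4 80 55 80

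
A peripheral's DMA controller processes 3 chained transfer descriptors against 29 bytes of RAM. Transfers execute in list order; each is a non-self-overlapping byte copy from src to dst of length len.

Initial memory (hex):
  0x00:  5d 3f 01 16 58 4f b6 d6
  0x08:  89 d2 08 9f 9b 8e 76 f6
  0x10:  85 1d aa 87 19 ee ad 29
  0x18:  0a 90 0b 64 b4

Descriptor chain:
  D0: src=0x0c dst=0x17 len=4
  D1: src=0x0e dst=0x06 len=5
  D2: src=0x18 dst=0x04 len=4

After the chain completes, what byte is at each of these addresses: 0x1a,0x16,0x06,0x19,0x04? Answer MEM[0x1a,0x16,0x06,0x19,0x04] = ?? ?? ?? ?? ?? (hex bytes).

MEM[0x1a,0x16,0x06,0x19,0x04] = f6 ad f6 76 8e

  after D0: wrote 4B at 0x17 = 9b8e76f6
  after D1: wrote 5B at 0x06 = 76f6851daa
  after D2: wrote 4B at 0x04 = 8e76f664
query mem[0x1a]=0xf6, mem[0x16]=0xad, mem[0x06]=0xf6, mem[0x19]=0x76, mem[0x04]=0x8e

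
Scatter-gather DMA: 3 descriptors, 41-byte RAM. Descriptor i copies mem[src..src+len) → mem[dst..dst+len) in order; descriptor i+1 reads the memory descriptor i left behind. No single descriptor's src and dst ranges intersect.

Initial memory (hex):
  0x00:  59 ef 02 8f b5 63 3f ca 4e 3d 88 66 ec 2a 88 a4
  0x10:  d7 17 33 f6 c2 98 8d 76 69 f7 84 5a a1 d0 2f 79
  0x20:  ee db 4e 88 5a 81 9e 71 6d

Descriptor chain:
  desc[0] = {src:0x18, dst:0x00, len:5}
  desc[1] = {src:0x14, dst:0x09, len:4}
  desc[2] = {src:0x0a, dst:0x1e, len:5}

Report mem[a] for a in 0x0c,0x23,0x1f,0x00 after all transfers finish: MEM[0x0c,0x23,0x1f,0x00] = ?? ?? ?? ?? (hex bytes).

  after D0: wrote 5B at 0x00 = 69f7845aa1
  after D1: wrote 4B at 0x09 = c2988d76
  after D2: wrote 5B at 0x1e = 988d762a88
query mem[0x0c]=0x76, mem[0x23]=0x88, mem[0x1f]=0x8d, mem[0x00]=0x69

MEM[0x0c,0x23,0x1f,0x00] = 76 88 8d 69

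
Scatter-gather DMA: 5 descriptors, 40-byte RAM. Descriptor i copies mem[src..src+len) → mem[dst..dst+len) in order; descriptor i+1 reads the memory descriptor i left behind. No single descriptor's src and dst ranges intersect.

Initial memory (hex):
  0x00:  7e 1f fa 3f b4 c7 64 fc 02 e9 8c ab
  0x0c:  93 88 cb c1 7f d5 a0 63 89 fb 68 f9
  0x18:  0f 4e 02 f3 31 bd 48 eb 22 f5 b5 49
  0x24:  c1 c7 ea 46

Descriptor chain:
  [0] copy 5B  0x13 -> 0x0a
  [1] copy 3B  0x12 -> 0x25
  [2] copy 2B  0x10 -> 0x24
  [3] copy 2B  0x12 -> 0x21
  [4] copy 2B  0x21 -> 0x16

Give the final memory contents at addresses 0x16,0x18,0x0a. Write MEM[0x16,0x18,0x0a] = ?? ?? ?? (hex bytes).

  after D0: wrote 5B at 0x0a = 6389fb68f9
  after D1: wrote 3B at 0x25 = a06389
  after D2: wrote 2B at 0x24 = 7fd5
  after D3: wrote 2B at 0x21 = a063
  after D4: wrote 2B at 0x16 = a063
query mem[0x16]=0xa0, mem[0x18]=0x0f, mem[0x0a]=0x63

MEM[0x16,0x18,0x0a] = a0 0f 63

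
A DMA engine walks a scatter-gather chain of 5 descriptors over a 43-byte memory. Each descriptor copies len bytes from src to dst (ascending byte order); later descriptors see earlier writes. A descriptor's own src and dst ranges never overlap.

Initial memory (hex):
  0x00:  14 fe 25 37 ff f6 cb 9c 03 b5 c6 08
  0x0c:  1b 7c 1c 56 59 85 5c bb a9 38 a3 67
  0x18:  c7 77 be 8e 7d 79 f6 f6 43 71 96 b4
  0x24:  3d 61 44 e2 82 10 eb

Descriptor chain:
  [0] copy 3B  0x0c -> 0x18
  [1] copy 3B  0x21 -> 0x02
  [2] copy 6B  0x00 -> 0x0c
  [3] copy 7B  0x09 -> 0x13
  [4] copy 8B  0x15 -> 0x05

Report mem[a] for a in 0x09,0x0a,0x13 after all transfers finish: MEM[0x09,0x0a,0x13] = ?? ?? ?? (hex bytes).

  after D0: wrote 3B at 0x18 = 1b7c1c
  after D1: wrote 3B at 0x02 = 7196b4
  after D2: wrote 6B at 0x0c = 14fe7196b4f6
  after D3: wrote 7B at 0x13 = b5c60814fe7196
  after D4: wrote 8B at 0x05 = 0814fe71961c8e7d
query mem[0x09]=0x96, mem[0x0a]=0x1c, mem[0x13]=0xb5

MEM[0x09,0x0a,0x13] = 96 1c b5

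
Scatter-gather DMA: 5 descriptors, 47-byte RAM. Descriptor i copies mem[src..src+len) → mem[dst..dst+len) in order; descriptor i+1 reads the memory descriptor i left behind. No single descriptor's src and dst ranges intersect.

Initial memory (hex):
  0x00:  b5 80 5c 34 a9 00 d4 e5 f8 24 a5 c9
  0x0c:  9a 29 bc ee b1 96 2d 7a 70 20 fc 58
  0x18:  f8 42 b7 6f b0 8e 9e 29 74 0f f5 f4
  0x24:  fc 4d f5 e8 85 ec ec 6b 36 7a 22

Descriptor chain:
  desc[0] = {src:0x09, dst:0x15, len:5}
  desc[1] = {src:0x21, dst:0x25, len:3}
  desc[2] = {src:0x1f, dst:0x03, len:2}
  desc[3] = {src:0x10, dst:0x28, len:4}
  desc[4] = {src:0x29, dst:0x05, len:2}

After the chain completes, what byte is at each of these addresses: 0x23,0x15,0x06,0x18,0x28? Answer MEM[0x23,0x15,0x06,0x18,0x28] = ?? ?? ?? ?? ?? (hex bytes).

MEM[0x23,0x15,0x06,0x18,0x28] = f4 24 2d 9a b1

D0: mem[0x15..0x19] <- [24 a5 c9 9a 29]
D1: mem[0x25..0x27] <- [0f f5 f4]
D2: mem[0x03..0x04] <- [29 74]
D3: mem[0x28..0x2b] <- [b1 96 2d 7a]
D4: mem[0x05..0x06] <- [96 2d]
query mem[0x23]=0xf4, mem[0x15]=0x24, mem[0x06]=0x2d, mem[0x18]=0x9a, mem[0x28]=0xb1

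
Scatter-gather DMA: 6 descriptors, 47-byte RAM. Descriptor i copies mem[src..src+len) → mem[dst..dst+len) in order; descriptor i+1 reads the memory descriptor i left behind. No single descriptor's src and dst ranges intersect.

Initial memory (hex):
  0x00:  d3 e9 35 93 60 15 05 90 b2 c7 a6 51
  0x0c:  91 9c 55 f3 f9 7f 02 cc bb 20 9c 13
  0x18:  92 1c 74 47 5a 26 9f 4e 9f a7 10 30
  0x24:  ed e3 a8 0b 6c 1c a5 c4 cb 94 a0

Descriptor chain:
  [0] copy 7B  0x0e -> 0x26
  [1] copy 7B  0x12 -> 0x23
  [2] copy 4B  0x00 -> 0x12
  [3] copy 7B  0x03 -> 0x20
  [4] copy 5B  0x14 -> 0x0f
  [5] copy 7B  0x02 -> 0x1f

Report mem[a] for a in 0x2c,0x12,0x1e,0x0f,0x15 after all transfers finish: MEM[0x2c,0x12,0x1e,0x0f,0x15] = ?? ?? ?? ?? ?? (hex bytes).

MEM[0x2c,0x12,0x1e,0x0f,0x15] = bb 13 9f 35 93

  after D0: wrote 7B at 0x26 = 55f3f97f02ccbb
  after D1: wrote 7B at 0x23 = 02ccbb209c1392
  after D2: wrote 4B at 0x12 = d3e93593
  after D3: wrote 7B at 0x20 = 9360150590b2c7
  after D4: wrote 5B at 0x0f = 35939c1392
  after D5: wrote 7B at 0x1f = 359360150590b2
query mem[0x2c]=0xbb, mem[0x12]=0x13, mem[0x1e]=0x9f, mem[0x0f]=0x35, mem[0x15]=0x93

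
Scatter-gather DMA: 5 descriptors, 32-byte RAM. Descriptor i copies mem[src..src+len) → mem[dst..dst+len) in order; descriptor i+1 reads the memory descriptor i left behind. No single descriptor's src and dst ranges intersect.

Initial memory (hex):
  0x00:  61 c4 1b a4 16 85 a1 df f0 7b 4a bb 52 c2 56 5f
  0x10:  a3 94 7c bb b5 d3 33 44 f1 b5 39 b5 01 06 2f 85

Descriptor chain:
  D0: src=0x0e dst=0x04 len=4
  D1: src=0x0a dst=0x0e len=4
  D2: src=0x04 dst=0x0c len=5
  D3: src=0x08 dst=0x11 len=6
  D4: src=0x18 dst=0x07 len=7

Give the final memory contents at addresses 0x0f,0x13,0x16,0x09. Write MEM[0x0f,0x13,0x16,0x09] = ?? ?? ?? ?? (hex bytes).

  after D0: wrote 4B at 0x04 = 565fa394
  after D1: wrote 4B at 0x0e = 4abb52c2
  after D2: wrote 5B at 0x0c = 565fa394f0
  after D3: wrote 6B at 0x11 = f07b4abb565f
  after D4: wrote 7B at 0x07 = f1b539b501062f
query mem[0x0f]=0x94, mem[0x13]=0x4a, mem[0x16]=0x5f, mem[0x09]=0x39

MEM[0x0f,0x13,0x16,0x09] = 94 4a 5f 39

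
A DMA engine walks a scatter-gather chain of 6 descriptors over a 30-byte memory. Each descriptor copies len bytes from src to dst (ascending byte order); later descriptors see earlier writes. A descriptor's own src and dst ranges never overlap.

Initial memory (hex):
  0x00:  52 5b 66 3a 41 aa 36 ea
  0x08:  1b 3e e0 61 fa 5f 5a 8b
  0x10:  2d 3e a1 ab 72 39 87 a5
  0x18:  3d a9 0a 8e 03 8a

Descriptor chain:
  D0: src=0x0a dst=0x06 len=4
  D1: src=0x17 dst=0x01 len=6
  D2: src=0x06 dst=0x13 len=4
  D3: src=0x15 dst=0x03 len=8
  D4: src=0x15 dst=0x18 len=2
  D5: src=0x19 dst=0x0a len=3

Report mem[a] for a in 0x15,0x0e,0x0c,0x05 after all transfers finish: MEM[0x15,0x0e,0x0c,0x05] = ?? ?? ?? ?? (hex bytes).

  after D0: wrote 4B at 0x06 = e061fa5f
  after D1: wrote 6B at 0x01 = a53da90a8e03
  after D2: wrote 4B at 0x13 = 0361fa5f
  after D3: wrote 8B at 0x03 = fa5fa53da90a8e03
  after D4: wrote 2B at 0x18 = fa5f
  after D5: wrote 3B at 0x0a = 5f0a8e
query mem[0x15]=0xfa, mem[0x0e]=0x5a, mem[0x0c]=0x8e, mem[0x05]=0xa5

MEM[0x15,0x0e,0x0c,0x05] = fa 5a 8e a5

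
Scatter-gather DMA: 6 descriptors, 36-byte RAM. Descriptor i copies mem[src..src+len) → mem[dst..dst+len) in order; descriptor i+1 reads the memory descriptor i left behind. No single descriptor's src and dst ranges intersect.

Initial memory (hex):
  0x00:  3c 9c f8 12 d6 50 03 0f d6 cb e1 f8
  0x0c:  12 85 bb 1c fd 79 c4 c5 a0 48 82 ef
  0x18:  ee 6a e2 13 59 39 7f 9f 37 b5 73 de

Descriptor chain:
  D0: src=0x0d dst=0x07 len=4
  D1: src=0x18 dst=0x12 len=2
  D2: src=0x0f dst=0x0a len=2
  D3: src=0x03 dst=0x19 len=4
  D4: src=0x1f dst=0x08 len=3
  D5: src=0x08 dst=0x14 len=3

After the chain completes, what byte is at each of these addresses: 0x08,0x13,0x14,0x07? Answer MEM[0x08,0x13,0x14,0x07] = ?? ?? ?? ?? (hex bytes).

MEM[0x08,0x13,0x14,0x07] = 9f 6a 9f 85

D0: mem[0x07..0x0a] <- [85 bb 1c fd]
D1: mem[0x12..0x13] <- [ee 6a]
D2: mem[0x0a..0x0b] <- [1c fd]
D3: mem[0x19..0x1c] <- [12 d6 50 03]
D4: mem[0x08..0x0a] <- [9f 37 b5]
D5: mem[0x14..0x16] <- [9f 37 b5]
query mem[0x08]=0x9f, mem[0x13]=0x6a, mem[0x14]=0x9f, mem[0x07]=0x85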